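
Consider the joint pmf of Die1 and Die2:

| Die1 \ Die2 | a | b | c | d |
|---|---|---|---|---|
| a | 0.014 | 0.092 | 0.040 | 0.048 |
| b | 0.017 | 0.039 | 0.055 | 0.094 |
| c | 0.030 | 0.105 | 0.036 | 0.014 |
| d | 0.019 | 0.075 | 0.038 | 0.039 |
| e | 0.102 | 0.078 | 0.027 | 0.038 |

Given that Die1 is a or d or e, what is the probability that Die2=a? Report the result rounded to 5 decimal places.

P(Die1=a) = 0.014 + 0.092 + 0.040 + 0.048 = 0.194.
P(Die1=d) = 0.019 + 0.075 + 0.038 + 0.039 = 0.171.
P(Die1=e) = 0.102 + 0.078 + 0.027 + 0.038 = 0.245.
P(Die1 ∈ {a, d, e}) = 0.194 + 0.171 + 0.245 = 0.610; P(Die2=a, Die1 ∈ {a, d, e}) = 0.014 + 0.019 + 0.102 = 0.135.
P(Die2=a | Die1 ∈ {a, d, e}) = 0.135/0.610 = 0.22131.

0.22131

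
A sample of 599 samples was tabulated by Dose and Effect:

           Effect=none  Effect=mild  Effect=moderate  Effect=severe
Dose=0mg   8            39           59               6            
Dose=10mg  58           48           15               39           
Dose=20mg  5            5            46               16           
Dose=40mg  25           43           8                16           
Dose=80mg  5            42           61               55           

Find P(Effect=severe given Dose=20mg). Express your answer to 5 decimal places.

Total with Dose=20mg: 5 + 5 + 46 + 16 = 72.
P(Effect=severe | Dose=20mg) = 16/72 = 0.22222.

0.22222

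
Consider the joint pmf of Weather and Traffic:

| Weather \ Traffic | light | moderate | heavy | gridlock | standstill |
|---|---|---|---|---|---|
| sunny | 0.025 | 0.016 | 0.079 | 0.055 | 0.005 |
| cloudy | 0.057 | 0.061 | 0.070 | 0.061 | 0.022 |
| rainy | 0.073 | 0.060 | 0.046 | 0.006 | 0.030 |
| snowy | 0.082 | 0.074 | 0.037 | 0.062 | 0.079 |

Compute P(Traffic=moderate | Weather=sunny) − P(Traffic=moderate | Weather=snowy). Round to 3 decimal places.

-0.133

P(Weather=sunny) = 0.025 + 0.016 + 0.079 + 0.055 + 0.005 = 0.180; P(Traffic=moderate | Weather=sunny) = 0.016/0.180 = 0.0889.
P(Weather=snowy) = 0.082 + 0.074 + 0.037 + 0.062 + 0.079 = 0.334; P(Traffic=moderate | Weather=snowy) = 0.074/0.334 = 0.2216.
Difference = -0.133.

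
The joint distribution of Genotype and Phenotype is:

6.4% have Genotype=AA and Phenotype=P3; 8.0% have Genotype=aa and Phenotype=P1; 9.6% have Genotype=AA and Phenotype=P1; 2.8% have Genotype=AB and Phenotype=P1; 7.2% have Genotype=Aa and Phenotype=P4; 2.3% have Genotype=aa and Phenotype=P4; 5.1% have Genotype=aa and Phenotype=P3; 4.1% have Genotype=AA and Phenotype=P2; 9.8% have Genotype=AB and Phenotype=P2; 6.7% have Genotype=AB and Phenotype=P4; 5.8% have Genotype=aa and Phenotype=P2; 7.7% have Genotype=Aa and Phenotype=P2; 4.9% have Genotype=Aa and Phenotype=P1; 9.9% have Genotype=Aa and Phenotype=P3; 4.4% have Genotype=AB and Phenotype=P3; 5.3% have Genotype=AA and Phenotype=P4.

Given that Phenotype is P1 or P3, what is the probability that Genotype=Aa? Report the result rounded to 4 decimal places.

0.2896

P(Phenotype=P1) = 0.096 + 0.049 + 0.080 + 0.028 = 0.253.
P(Phenotype=P3) = 0.064 + 0.099 + 0.051 + 0.044 = 0.258.
P(Phenotype ∈ {P1, P3}) = 0.253 + 0.258 = 0.511; P(Genotype=Aa, Phenotype ∈ {P1, P3}) = 0.049 + 0.099 = 0.148.
P(Genotype=Aa | Phenotype ∈ {P1, P3}) = 0.148/0.511 = 0.2896.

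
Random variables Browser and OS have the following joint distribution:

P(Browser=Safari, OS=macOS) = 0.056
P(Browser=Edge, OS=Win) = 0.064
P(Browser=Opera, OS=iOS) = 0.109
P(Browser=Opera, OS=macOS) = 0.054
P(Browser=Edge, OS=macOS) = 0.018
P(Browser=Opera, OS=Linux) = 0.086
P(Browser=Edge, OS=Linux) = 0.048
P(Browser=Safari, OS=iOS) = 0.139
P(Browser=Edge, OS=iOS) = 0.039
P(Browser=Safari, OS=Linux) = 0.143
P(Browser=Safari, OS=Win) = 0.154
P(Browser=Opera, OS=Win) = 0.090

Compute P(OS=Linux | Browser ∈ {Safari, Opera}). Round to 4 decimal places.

0.2756

P(Browser=Safari) = 0.154 + 0.056 + 0.143 + 0.139 = 0.492.
P(Browser=Opera) = 0.090 + 0.054 + 0.086 + 0.109 = 0.339.
P(Browser ∈ {Safari, Opera}) = 0.492 + 0.339 = 0.831; P(OS=Linux, Browser ∈ {Safari, Opera}) = 0.143 + 0.086 = 0.229.
P(OS=Linux | Browser ∈ {Safari, Opera}) = 0.229/0.831 = 0.2756.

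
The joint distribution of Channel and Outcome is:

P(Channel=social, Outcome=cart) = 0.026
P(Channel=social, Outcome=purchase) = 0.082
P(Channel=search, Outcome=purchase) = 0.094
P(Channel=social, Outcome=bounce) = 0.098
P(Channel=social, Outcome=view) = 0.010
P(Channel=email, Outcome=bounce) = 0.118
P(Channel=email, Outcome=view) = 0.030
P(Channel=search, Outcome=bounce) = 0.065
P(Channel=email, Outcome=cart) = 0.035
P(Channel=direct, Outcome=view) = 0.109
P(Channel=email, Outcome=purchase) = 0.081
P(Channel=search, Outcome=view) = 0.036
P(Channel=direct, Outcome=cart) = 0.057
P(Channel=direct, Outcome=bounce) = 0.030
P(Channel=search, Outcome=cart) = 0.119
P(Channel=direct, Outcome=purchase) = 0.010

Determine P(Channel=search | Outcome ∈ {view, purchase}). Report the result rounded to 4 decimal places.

0.2876

P(Outcome=view) = 0.030 + 0.036 + 0.010 + 0.109 = 0.185.
P(Outcome=purchase) = 0.081 + 0.094 + 0.082 + 0.010 = 0.267.
P(Outcome ∈ {view, purchase}) = 0.185 + 0.267 = 0.452; P(Channel=search, Outcome ∈ {view, purchase}) = 0.036 + 0.094 = 0.130.
P(Channel=search | Outcome ∈ {view, purchase}) = 0.130/0.452 = 0.2876.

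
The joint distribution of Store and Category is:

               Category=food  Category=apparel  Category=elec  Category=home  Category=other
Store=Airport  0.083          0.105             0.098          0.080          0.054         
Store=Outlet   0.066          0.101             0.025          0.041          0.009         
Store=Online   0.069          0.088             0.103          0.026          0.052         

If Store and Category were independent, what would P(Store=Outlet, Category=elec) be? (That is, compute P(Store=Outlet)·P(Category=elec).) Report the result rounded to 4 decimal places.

0.0547

P(Store=Outlet) = 0.066 + 0.101 + 0.025 + 0.041 + 0.009 = 0.242.
P(Category=elec) = 0.098 + 0.025 + 0.103 = 0.226.
Product: 0.242 × 0.226 = 0.0547.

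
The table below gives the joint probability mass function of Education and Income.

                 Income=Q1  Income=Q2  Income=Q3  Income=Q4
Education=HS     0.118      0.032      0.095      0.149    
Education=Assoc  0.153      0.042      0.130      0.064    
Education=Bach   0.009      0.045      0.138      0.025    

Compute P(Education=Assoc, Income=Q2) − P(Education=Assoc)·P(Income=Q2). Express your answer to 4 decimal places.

P(Education=Assoc) = 0.153 + 0.042 + 0.130 + 0.064 = 0.389.
P(Income=Q2) = 0.032 + 0.042 + 0.045 = 0.119.
P(Education=Assoc, Income=Q2) − P(Education=Assoc)P(Income=Q2) = 0.042 − 0.389×0.119 = -0.0043.

-0.0043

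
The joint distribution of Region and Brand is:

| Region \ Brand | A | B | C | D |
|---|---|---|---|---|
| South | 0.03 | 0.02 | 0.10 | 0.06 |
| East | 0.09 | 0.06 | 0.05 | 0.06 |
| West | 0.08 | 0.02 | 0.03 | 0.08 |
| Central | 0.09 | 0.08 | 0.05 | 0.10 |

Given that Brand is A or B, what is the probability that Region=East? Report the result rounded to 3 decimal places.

P(Brand=A) = 0.03 + 0.09 + 0.08 + 0.09 = 0.29.
P(Brand=B) = 0.02 + 0.06 + 0.02 + 0.08 = 0.18.
P(Brand ∈ {A, B}) = 0.29 + 0.18 = 0.47; P(Region=East, Brand ∈ {A, B}) = 0.09 + 0.06 = 0.15.
P(Region=East | Brand ∈ {A, B}) = 0.15/0.47 = 0.319.

0.319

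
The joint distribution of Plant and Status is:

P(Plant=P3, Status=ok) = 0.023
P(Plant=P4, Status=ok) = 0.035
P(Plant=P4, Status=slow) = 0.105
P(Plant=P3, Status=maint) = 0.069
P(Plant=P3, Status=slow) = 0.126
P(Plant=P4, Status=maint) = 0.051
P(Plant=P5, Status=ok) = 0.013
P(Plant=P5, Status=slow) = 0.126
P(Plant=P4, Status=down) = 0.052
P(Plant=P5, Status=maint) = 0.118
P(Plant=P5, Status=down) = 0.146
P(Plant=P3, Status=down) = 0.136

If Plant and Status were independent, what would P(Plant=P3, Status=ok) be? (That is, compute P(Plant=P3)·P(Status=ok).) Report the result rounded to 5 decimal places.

0.02513

P(Plant=P3) = 0.023 + 0.126 + 0.136 + 0.069 = 0.354.
P(Status=ok) = 0.023 + 0.035 + 0.013 = 0.071.
Product: 0.354 × 0.071 = 0.02513.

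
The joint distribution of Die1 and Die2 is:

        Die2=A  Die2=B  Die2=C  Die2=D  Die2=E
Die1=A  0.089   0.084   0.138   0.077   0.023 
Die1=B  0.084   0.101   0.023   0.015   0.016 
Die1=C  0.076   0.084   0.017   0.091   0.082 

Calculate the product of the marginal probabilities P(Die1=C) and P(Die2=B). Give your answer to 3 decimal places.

P(Die1=C) = 0.076 + 0.084 + 0.017 + 0.091 + 0.082 = 0.350.
P(Die2=B) = 0.084 + 0.101 + 0.084 = 0.269.
Product: 0.350 × 0.269 = 0.094.

0.094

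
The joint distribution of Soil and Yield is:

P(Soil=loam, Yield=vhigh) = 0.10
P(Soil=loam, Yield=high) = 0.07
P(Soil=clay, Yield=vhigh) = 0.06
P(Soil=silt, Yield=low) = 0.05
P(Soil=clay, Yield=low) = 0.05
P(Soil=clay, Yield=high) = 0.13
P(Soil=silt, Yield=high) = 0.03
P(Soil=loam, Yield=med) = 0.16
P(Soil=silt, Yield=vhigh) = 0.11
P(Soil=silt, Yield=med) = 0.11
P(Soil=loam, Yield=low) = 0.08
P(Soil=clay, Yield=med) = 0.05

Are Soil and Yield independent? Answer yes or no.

no

P(Soil=clay) = 0.29 and P(Yield=high) = 0.23, so their product is 0.0667, but P(Soil=clay, Yield=high) = 0.13. Since these differ, Soil and Yield are not independent.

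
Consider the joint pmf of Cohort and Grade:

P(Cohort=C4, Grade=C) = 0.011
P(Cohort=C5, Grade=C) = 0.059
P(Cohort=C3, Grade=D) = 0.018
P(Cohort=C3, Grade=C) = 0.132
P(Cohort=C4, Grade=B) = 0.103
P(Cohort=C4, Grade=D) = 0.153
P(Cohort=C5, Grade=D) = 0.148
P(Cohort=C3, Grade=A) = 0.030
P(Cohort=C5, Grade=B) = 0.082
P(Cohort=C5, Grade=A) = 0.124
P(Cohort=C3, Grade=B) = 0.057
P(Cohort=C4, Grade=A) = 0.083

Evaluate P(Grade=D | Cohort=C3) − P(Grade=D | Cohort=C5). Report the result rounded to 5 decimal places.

-0.28240

P(Cohort=C3) = 0.030 + 0.057 + 0.132 + 0.018 = 0.237; P(Grade=D | Cohort=C3) = 0.018/0.237 = 0.075949.
P(Cohort=C5) = 0.124 + 0.082 + 0.059 + 0.148 = 0.413; P(Grade=D | Cohort=C5) = 0.148/0.413 = 0.358354.
Difference = -0.28240.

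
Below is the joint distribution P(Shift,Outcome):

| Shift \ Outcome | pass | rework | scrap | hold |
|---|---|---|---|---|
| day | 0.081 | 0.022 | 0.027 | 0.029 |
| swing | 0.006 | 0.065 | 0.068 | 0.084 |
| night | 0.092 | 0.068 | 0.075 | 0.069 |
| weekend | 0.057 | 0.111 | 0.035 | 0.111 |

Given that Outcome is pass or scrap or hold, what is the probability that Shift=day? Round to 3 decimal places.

0.187

P(Outcome=pass) = 0.081 + 0.006 + 0.092 + 0.057 = 0.236.
P(Outcome=scrap) = 0.027 + 0.068 + 0.075 + 0.035 = 0.205.
P(Outcome=hold) = 0.029 + 0.084 + 0.069 + 0.111 = 0.293.
P(Outcome ∈ {pass, scrap, hold}) = 0.236 + 0.205 + 0.293 = 0.734; P(Shift=day, Outcome ∈ {pass, scrap, hold}) = 0.081 + 0.027 + 0.029 = 0.137.
P(Shift=day | Outcome ∈ {pass, scrap, hold}) = 0.137/0.734 = 0.187.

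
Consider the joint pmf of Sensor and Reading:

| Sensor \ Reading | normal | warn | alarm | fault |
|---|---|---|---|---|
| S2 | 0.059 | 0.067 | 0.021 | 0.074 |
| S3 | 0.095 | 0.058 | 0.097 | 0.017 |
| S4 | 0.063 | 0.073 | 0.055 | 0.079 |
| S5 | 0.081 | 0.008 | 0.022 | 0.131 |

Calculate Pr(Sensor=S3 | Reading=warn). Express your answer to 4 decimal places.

0.2816

P(Reading=warn) = 0.067 + 0.058 + 0.073 + 0.008 = 0.206.
P(Sensor=S3 | Reading=warn) = 0.058/0.206 = 0.2816.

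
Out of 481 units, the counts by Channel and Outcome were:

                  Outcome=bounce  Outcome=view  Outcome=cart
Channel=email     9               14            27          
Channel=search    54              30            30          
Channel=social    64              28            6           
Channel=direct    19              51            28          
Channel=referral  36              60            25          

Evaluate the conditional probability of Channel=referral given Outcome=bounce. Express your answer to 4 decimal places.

Total with Outcome=bounce: 9 + 54 + 64 + 19 + 36 = 182.
P(Channel=referral | Outcome=bounce) = 36/182 = 0.1978.

0.1978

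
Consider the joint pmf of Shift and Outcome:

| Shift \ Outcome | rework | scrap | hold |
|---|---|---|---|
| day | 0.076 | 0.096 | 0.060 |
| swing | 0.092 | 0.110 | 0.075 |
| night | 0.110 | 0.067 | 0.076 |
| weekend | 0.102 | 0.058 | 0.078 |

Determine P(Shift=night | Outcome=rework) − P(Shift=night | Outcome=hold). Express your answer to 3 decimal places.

0.026

P(Outcome=rework) = 0.076 + 0.092 + 0.110 + 0.102 = 0.380; P(Shift=night | Outcome=rework) = 0.110/0.380 = 0.2895.
P(Outcome=hold) = 0.060 + 0.075 + 0.076 + 0.078 = 0.289; P(Shift=night | Outcome=hold) = 0.076/0.289 = 0.2630.
Difference = 0.026.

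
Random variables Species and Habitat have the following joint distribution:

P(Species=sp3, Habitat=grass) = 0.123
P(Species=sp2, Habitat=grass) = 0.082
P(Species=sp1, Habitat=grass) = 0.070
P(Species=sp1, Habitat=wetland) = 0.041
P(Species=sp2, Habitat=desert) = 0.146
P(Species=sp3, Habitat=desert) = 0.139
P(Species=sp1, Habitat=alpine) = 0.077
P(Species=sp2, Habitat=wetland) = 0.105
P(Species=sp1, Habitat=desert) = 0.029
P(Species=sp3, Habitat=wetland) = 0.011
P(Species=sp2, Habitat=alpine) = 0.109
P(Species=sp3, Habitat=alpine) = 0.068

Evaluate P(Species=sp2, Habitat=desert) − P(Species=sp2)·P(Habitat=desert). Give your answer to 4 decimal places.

P(Species=sp2) = 0.082 + 0.105 + 0.146 + 0.109 = 0.442.
P(Habitat=desert) = 0.029 + 0.146 + 0.139 = 0.314.
P(Species=sp2, Habitat=desert) − P(Species=sp2)P(Habitat=desert) = 0.146 − 0.442×0.314 = 0.0072.

0.0072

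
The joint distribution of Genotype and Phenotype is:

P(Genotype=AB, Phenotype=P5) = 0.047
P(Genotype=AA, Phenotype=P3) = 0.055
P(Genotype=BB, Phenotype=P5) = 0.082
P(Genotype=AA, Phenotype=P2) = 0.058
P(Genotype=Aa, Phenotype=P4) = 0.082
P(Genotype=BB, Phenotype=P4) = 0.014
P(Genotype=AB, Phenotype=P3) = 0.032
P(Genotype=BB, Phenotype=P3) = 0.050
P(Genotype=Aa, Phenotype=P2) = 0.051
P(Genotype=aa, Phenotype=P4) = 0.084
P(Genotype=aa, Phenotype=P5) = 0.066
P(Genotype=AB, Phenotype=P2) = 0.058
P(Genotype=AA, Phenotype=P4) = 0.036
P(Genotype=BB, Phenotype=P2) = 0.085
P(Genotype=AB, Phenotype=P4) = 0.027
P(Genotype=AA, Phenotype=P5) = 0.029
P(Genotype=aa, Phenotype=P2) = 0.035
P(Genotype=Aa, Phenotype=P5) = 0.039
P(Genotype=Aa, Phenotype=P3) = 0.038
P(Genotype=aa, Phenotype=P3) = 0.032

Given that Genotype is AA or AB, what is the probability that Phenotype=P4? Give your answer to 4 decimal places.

0.1842

P(Genotype=AA) = 0.058 + 0.055 + 0.036 + 0.029 = 0.178.
P(Genotype=AB) = 0.058 + 0.032 + 0.027 + 0.047 = 0.164.
P(Genotype ∈ {AA, AB}) = 0.178 + 0.164 = 0.342; P(Phenotype=P4, Genotype ∈ {AA, AB}) = 0.036 + 0.027 = 0.063.
P(Phenotype=P4 | Genotype ∈ {AA, AB}) = 0.063/0.342 = 0.1842.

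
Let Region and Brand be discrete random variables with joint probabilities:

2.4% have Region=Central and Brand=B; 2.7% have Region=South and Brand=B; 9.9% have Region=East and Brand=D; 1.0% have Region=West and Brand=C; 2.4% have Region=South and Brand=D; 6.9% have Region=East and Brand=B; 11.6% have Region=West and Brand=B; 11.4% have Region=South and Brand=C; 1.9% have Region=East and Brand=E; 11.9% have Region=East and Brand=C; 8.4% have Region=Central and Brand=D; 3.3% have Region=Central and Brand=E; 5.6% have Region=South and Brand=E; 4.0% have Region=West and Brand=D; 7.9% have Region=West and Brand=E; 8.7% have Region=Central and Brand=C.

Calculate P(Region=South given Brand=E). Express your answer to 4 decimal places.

0.2995

P(Brand=E) = 0.056 + 0.019 + 0.079 + 0.033 = 0.187.
P(Region=South | Brand=E) = 0.056/0.187 = 0.2995.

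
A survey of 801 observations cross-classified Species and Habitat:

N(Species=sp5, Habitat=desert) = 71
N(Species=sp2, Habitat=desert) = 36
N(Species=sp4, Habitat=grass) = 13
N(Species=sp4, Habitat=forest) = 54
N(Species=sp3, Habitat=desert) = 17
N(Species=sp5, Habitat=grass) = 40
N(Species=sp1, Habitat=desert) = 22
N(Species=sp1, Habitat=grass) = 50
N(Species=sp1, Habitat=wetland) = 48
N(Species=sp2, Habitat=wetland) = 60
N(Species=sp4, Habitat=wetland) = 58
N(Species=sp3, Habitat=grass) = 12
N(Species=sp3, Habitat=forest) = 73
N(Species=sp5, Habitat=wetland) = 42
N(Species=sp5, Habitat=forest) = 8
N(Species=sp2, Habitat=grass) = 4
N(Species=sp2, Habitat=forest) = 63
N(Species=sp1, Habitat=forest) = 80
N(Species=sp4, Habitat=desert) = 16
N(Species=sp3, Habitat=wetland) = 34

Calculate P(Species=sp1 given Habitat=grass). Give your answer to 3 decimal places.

0.420

Total with Habitat=grass: 50 + 4 + 12 + 13 + 40 = 119.
P(Species=sp1 | Habitat=grass) = 50/119 = 0.420.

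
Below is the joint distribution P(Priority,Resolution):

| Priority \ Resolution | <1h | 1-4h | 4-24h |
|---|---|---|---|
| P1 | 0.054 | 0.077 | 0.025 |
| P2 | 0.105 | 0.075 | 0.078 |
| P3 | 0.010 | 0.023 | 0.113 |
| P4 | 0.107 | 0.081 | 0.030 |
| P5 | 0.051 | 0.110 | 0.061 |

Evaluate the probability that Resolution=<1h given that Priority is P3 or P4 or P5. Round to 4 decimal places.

P(Priority=P3) = 0.010 + 0.023 + 0.113 = 0.146.
P(Priority=P4) = 0.107 + 0.081 + 0.030 = 0.218.
P(Priority=P5) = 0.051 + 0.110 + 0.061 = 0.222.
P(Priority ∈ {P3, P4, P5}) = 0.146 + 0.218 + 0.222 = 0.586; P(Resolution=<1h, Priority ∈ {P3, P4, P5}) = 0.010 + 0.107 + 0.051 = 0.168.
P(Resolution=<1h | Priority ∈ {P3, P4, P5}) = 0.168/0.586 = 0.2867.

0.2867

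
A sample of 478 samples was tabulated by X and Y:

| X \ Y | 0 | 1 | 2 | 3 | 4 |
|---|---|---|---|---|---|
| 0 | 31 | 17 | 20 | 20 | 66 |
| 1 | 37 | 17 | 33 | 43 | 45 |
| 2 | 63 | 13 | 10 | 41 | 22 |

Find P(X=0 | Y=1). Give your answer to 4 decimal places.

Total with Y=1: 17 + 17 + 13 = 47.
P(X=0 | Y=1) = 17/47 = 0.3617.

0.3617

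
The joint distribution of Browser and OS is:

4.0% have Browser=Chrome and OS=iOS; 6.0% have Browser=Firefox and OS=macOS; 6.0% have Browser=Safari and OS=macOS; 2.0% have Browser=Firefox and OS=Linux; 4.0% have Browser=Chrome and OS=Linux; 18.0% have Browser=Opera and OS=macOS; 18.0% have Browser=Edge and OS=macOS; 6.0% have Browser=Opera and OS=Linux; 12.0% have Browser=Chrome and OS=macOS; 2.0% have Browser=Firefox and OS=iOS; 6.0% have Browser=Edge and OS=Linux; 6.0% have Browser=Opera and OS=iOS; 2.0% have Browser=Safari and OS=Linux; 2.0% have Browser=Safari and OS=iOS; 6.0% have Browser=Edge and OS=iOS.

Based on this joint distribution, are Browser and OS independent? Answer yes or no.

yes

Every cell satisfies P(Browser,OS) = P(Browser)·P(OS). For instance P(Browser=Safari) = 0.100, P(OS=macOS) = 0.600, and 0.100×0.600 = 0.060 matches the joint entry. So Browser and OS are independent.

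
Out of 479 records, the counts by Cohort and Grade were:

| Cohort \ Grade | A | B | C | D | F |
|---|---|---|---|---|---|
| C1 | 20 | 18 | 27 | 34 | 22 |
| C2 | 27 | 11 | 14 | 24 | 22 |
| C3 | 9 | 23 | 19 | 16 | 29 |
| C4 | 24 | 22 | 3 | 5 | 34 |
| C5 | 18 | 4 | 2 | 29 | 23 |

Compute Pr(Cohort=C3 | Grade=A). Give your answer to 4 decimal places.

0.0918

Total with Grade=A: 20 + 27 + 9 + 24 + 18 = 98.
P(Cohort=C3 | Grade=A) = 9/98 = 0.0918.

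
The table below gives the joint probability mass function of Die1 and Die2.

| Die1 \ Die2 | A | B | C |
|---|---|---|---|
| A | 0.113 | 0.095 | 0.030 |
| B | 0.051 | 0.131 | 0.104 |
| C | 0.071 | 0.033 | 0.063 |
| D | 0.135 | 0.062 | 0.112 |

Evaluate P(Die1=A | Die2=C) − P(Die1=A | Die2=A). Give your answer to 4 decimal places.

P(Die2=C) = 0.030 + 0.104 + 0.063 + 0.112 = 0.309; P(Die1=A | Die2=C) = 0.030/0.309 = 0.09709.
P(Die2=A) = 0.113 + 0.051 + 0.071 + 0.135 = 0.370; P(Die1=A | Die2=A) = 0.113/0.370 = 0.30541.
Difference = -0.2083.

-0.2083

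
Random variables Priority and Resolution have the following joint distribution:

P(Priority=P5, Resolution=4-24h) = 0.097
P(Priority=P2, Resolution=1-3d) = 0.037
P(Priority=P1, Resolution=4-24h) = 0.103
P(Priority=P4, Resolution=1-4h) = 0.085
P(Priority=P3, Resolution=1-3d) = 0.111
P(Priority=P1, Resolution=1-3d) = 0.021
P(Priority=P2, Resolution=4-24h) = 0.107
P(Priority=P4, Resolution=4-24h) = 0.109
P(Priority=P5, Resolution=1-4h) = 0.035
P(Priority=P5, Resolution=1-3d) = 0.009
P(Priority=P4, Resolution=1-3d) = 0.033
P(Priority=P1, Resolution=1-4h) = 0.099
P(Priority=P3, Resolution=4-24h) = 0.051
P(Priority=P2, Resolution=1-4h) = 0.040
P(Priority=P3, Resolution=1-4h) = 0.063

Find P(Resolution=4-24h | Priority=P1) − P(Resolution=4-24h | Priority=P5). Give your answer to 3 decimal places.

-0.226

P(Priority=P1) = 0.099 + 0.103 + 0.021 = 0.223; P(Resolution=4-24h | Priority=P1) = 0.103/0.223 = 0.4619.
P(Priority=P5) = 0.035 + 0.097 + 0.009 = 0.141; P(Resolution=4-24h | Priority=P5) = 0.097/0.141 = 0.6879.
Difference = -0.226.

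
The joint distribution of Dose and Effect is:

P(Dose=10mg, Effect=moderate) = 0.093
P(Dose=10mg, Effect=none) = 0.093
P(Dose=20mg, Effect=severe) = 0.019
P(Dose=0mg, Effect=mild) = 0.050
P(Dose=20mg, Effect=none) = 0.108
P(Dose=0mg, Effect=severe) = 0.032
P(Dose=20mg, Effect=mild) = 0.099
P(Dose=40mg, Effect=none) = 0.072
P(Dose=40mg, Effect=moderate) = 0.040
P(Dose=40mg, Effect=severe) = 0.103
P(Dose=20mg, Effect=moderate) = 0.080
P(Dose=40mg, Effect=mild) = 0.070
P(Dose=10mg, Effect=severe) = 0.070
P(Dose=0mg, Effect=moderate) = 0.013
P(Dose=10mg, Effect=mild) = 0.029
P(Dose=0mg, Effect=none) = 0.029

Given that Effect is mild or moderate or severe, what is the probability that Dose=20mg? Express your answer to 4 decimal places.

0.2837

P(Effect=mild) = 0.050 + 0.029 + 0.099 + 0.070 = 0.248.
P(Effect=moderate) = 0.013 + 0.093 + 0.080 + 0.040 = 0.226.
P(Effect=severe) = 0.032 + 0.070 + 0.019 + 0.103 = 0.224.
P(Effect ∈ {mild, moderate, severe}) = 0.248 + 0.226 + 0.224 = 0.698; P(Dose=20mg, Effect ∈ {mild, moderate, severe}) = 0.099 + 0.080 + 0.019 = 0.198.
P(Dose=20mg | Effect ∈ {mild, moderate, severe}) = 0.198/0.698 = 0.2837.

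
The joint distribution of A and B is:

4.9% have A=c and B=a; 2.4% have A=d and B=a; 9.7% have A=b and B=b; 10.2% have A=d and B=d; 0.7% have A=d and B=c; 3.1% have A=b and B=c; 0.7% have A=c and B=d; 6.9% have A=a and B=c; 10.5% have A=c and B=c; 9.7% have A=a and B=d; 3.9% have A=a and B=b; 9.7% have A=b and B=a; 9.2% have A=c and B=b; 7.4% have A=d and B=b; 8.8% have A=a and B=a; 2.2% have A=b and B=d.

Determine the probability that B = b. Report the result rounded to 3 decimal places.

0.302

P(B=b) = 0.039 + 0.097 + 0.092 + 0.074 = 0.302.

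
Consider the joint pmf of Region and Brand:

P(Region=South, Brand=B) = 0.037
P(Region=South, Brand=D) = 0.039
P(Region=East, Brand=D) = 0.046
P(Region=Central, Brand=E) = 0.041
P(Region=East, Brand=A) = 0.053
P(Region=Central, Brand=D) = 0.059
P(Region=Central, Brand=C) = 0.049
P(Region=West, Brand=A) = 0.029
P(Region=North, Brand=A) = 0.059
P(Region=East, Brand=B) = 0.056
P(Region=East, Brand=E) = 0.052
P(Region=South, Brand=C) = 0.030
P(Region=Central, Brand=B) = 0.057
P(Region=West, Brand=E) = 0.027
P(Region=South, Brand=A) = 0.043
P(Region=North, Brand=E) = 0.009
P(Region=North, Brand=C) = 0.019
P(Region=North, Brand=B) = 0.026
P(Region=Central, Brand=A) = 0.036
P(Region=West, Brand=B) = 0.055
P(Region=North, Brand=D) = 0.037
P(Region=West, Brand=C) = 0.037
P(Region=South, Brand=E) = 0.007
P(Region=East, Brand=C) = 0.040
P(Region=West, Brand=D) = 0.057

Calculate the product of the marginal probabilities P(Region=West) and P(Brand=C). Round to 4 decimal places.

0.0359

P(Region=West) = 0.029 + 0.055 + 0.037 + 0.057 + 0.027 = 0.205.
P(Brand=C) = 0.019 + 0.030 + 0.040 + 0.037 + 0.049 = 0.175.
Product: 0.205 × 0.175 = 0.0359.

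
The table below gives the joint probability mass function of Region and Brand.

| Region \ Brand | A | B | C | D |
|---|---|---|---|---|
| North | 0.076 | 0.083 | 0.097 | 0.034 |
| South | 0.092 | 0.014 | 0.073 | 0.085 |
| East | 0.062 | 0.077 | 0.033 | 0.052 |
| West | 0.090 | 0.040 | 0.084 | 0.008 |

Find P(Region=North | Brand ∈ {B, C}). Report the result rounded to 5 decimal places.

P(Brand=B) = 0.083 + 0.014 + 0.077 + 0.040 = 0.214.
P(Brand=C) = 0.097 + 0.073 + 0.033 + 0.084 = 0.287.
P(Brand ∈ {B, C}) = 0.214 + 0.287 = 0.501; P(Region=North, Brand ∈ {B, C}) = 0.083 + 0.097 = 0.180.
P(Region=North | Brand ∈ {B, C}) = 0.180/0.501 = 0.35928.

0.35928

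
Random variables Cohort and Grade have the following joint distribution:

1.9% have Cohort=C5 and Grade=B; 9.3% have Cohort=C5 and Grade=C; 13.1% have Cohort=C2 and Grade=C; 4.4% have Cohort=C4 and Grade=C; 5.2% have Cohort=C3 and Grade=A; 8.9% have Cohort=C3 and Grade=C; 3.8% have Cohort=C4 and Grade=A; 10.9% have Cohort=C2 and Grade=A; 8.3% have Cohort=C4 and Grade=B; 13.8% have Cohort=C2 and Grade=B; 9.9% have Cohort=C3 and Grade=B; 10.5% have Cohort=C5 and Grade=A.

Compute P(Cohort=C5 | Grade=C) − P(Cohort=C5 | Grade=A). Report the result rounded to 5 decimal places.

-0.08489

P(Grade=C) = 0.131 + 0.089 + 0.044 + 0.093 = 0.357; P(Cohort=C5 | Grade=C) = 0.093/0.357 = 0.260504.
P(Grade=A) = 0.109 + 0.052 + 0.038 + 0.105 = 0.304; P(Cohort=C5 | Grade=A) = 0.105/0.304 = 0.345395.
Difference = -0.08489.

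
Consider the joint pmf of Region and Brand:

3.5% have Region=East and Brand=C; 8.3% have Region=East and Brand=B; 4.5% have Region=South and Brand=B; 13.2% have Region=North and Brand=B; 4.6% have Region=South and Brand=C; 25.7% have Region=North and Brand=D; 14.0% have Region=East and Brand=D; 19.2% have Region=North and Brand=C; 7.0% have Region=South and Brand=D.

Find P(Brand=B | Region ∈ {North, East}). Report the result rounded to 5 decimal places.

P(Region=North) = 0.132 + 0.192 + 0.257 = 0.581.
P(Region=East) = 0.083 + 0.035 + 0.140 = 0.258.
P(Region ∈ {North, East}) = 0.581 + 0.258 = 0.839; P(Brand=B, Region ∈ {North, East}) = 0.132 + 0.083 = 0.215.
P(Brand=B | Region ∈ {North, East}) = 0.215/0.839 = 0.25626.

0.25626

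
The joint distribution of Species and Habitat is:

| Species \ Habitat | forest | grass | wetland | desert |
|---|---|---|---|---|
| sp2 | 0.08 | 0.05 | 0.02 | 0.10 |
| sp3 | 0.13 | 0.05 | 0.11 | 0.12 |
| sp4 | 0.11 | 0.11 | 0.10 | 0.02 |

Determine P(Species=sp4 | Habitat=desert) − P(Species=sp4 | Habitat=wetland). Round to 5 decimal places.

P(Habitat=desert) = 0.10 + 0.12 + 0.02 = 0.24; P(Species=sp4 | Habitat=desert) = 0.02/0.24 = 0.083333.
P(Habitat=wetland) = 0.02 + 0.11 + 0.10 = 0.23; P(Species=sp4 | Habitat=wetland) = 0.10/0.23 = 0.434783.
Difference = -0.35145.

-0.35145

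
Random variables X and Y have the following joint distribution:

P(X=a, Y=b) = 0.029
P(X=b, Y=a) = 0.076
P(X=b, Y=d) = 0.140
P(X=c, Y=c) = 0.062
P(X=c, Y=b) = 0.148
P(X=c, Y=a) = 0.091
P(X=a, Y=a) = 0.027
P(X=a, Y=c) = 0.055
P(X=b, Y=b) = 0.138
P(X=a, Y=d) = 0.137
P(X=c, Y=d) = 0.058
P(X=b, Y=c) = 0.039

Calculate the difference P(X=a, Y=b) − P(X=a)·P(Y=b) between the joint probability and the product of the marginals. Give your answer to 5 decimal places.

P(X=a) = 0.027 + 0.029 + 0.055 + 0.137 = 0.248.
P(Y=b) = 0.029 + 0.138 + 0.148 = 0.315.
P(X=a, Y=b) − P(X=a)P(Y=b) = 0.029 − 0.248×0.315 = -0.04912.

-0.04912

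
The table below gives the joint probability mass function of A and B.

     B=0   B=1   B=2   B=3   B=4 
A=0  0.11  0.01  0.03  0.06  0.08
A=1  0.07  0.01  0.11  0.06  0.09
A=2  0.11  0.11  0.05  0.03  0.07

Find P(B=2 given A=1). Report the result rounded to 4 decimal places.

P(A=1) = 0.07 + 0.01 + 0.11 + 0.06 + 0.09 = 0.34.
P(B=2 | A=1) = 0.11/0.34 = 0.3235.

0.3235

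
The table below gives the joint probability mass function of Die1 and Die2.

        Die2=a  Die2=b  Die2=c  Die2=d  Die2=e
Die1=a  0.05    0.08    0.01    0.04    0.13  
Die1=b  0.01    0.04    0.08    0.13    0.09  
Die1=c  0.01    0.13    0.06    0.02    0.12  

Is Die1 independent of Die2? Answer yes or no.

P(Die1=b) = 0.35 and P(Die2=d) = 0.19, so their product is 0.0665, but P(Die1=b, Die2=d) = 0.13. Since these differ, Die1 and Die2 are not independent.

no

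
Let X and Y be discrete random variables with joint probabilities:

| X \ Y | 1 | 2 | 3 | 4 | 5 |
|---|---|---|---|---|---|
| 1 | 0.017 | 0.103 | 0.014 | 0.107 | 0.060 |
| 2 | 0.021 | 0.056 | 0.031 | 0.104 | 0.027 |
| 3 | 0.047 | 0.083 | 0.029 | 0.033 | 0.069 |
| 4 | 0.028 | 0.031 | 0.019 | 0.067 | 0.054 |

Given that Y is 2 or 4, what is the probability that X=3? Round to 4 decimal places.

P(Y=2) = 0.103 + 0.056 + 0.083 + 0.031 = 0.273.
P(Y=4) = 0.107 + 0.104 + 0.033 + 0.067 = 0.311.
P(Y ∈ {2, 4}) = 0.273 + 0.311 = 0.584; P(X=3, Y ∈ {2, 4}) = 0.083 + 0.033 = 0.116.
P(X=3 | Y ∈ {2, 4}) = 0.116/0.584 = 0.1986.

0.1986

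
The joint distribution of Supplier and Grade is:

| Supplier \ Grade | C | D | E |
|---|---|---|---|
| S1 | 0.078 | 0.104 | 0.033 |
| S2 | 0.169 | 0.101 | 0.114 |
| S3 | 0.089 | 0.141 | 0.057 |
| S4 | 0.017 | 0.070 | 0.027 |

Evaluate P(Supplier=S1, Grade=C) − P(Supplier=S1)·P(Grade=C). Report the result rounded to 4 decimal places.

0.0021

P(Supplier=S1) = 0.078 + 0.104 + 0.033 = 0.215.
P(Grade=C) = 0.078 + 0.169 + 0.089 + 0.017 = 0.353.
P(Supplier=S1, Grade=C) − P(Supplier=S1)P(Grade=C) = 0.078 − 0.215×0.353 = 0.0021.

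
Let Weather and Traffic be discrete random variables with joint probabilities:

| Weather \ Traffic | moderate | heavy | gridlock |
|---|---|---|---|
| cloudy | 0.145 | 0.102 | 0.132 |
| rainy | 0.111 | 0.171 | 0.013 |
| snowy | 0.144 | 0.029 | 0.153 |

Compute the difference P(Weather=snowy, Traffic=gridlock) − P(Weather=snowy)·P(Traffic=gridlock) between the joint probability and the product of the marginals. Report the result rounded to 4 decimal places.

P(Weather=snowy) = 0.144 + 0.029 + 0.153 = 0.326.
P(Traffic=gridlock) = 0.132 + 0.013 + 0.153 = 0.298.
P(Weather=snowy, Traffic=gridlock) − P(Weather=snowy)P(Traffic=gridlock) = 0.153 − 0.326×0.298 = 0.0559.

0.0559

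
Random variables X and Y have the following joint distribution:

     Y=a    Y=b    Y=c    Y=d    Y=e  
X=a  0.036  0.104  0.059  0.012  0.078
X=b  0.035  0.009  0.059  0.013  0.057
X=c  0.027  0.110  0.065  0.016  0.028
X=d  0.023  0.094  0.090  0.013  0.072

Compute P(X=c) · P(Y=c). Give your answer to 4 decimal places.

P(X=c) = 0.027 + 0.110 + 0.065 + 0.016 + 0.028 = 0.246.
P(Y=c) = 0.059 + 0.059 + 0.065 + 0.090 = 0.273.
Product: 0.246 × 0.273 = 0.0672.

0.0672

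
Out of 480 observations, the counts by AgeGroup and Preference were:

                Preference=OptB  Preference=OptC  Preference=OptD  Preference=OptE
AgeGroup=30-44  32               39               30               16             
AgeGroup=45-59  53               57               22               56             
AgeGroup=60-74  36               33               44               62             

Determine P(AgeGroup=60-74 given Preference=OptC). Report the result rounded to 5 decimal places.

Total with Preference=OptC: 39 + 57 + 33 = 129.
P(AgeGroup=60-74 | Preference=OptC) = 33/129 = 0.25581.

0.25581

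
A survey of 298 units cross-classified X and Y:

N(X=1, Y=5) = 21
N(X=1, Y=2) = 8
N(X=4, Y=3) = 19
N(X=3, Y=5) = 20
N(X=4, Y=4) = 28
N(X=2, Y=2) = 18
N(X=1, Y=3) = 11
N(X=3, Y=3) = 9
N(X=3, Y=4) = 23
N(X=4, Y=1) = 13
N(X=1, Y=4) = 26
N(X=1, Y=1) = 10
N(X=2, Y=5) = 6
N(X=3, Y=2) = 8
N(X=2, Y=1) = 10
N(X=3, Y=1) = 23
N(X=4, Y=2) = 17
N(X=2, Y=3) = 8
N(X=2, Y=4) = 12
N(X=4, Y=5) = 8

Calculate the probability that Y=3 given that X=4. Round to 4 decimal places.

0.2235

Total with X=4: 13 + 17 + 19 + 28 + 8 = 85.
P(Y=3 | X=4) = 19/85 = 0.2235.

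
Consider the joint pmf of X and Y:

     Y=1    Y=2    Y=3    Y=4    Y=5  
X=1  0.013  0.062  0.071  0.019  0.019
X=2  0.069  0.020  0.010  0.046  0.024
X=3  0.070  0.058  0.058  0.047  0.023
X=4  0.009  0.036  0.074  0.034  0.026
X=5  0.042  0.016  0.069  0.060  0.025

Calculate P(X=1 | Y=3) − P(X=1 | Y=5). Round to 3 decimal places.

0.089

P(Y=3) = 0.071 + 0.010 + 0.058 + 0.074 + 0.069 = 0.282; P(X=1 | Y=3) = 0.071/0.282 = 0.2518.
P(Y=5) = 0.019 + 0.024 + 0.023 + 0.026 + 0.025 = 0.117; P(X=1 | Y=5) = 0.019/0.117 = 0.1624.
Difference = 0.089.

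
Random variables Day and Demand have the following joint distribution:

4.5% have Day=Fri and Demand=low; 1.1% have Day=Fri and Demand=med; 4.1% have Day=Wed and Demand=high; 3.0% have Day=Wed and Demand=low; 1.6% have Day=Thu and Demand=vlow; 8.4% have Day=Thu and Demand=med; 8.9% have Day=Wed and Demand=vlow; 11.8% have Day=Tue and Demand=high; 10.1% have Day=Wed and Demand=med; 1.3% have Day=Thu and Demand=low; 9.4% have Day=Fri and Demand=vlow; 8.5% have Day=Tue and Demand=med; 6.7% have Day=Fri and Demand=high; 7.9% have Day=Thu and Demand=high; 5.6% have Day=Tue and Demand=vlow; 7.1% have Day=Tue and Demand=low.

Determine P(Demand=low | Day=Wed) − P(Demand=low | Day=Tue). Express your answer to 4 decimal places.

P(Day=Wed) = 0.089 + 0.030 + 0.101 + 0.041 = 0.261; P(Demand=low | Day=Wed) = 0.030/0.261 = 0.11494.
P(Day=Tue) = 0.056 + 0.071 + 0.085 + 0.118 = 0.330; P(Demand=low | Day=Tue) = 0.071/0.330 = 0.21515.
Difference = -0.1002.

-0.1002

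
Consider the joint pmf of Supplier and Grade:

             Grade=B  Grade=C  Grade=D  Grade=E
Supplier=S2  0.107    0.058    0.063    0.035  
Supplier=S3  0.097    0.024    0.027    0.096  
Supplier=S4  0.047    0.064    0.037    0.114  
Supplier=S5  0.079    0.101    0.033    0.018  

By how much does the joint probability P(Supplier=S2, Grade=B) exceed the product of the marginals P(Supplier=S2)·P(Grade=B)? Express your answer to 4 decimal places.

0.0202

P(Supplier=S2) = 0.107 + 0.058 + 0.063 + 0.035 = 0.263.
P(Grade=B) = 0.107 + 0.097 + 0.047 + 0.079 = 0.330.
P(Supplier=S2, Grade=B) − P(Supplier=S2)P(Grade=B) = 0.107 − 0.263×0.330 = 0.0202.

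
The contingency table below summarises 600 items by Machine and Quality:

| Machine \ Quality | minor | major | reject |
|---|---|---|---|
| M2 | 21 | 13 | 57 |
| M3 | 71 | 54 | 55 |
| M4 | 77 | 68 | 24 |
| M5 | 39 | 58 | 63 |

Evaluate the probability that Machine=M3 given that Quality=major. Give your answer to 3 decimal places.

0.280

Total with Quality=major: 13 + 54 + 68 + 58 = 193.
P(Machine=M3 | Quality=major) = 54/193 = 0.280.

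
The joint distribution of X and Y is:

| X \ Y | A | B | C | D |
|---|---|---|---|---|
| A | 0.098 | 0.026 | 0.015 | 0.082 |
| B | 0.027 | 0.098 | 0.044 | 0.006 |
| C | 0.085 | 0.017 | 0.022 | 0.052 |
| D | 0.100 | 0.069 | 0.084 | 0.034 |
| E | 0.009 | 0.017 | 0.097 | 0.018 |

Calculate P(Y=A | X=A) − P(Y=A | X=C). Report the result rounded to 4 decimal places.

P(X=A) = 0.098 + 0.026 + 0.015 + 0.082 = 0.221; P(Y=A | X=A) = 0.098/0.221 = 0.44344.
P(X=C) = 0.085 + 0.017 + 0.022 + 0.052 = 0.176; P(Y=A | X=C) = 0.085/0.176 = 0.48295.
Difference = -0.0395.

-0.0395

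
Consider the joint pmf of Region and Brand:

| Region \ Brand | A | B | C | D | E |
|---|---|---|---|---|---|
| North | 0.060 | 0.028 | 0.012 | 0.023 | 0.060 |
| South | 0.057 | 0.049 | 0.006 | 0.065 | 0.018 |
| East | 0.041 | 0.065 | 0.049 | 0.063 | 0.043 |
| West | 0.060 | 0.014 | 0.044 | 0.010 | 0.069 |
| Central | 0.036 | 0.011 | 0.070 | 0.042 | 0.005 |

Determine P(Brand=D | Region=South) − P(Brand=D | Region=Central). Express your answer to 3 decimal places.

0.077

P(Region=South) = 0.057 + 0.049 + 0.006 + 0.065 + 0.018 = 0.195; P(Brand=D | Region=South) = 0.065/0.195 = 0.3333.
P(Region=Central) = 0.036 + 0.011 + 0.070 + 0.042 + 0.005 = 0.164; P(Brand=D | Region=Central) = 0.042/0.164 = 0.2561.
Difference = 0.077.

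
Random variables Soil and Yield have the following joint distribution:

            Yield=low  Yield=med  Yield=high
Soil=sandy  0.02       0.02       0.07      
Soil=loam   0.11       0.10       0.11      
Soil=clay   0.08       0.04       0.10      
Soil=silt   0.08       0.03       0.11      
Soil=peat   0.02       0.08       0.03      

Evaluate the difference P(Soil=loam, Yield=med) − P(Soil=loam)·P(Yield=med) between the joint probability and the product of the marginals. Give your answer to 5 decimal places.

P(Soil=loam) = 0.11 + 0.10 + 0.11 = 0.32.
P(Yield=med) = 0.02 + 0.10 + 0.04 + 0.03 + 0.08 = 0.27.
P(Soil=loam, Yield=med) − P(Soil=loam)P(Yield=med) = 0.10 − 0.32×0.27 = 0.01360.

0.01360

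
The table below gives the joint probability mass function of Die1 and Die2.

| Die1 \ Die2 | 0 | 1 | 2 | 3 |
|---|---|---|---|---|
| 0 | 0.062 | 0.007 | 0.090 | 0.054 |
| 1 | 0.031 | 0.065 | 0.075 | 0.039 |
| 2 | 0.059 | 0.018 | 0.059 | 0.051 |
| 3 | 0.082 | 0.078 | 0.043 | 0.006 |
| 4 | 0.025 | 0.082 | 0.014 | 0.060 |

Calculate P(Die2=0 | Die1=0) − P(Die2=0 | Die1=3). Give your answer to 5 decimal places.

-0.10126

P(Die1=0) = 0.062 + 0.007 + 0.090 + 0.054 = 0.213; P(Die2=0 | Die1=0) = 0.062/0.213 = 0.291080.
P(Die1=3) = 0.082 + 0.078 + 0.043 + 0.006 = 0.209; P(Die2=0 | Die1=3) = 0.082/0.209 = 0.392344.
Difference = -0.10126.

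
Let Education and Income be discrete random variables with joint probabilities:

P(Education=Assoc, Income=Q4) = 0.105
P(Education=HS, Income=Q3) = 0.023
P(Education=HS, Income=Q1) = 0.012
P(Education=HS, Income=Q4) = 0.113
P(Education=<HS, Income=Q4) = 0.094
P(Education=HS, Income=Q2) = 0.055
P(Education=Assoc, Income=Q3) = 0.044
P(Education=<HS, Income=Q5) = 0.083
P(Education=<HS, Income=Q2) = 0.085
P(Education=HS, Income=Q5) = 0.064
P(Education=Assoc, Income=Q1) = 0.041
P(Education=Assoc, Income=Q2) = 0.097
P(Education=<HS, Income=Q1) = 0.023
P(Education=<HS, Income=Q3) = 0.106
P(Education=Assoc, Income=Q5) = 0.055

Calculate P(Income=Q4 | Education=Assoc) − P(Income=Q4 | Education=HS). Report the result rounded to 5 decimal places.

-0.11620

P(Education=Assoc) = 0.041 + 0.097 + 0.044 + 0.105 + 0.055 = 0.342; P(Income=Q4 | Education=Assoc) = 0.105/0.342 = 0.307018.
P(Education=HS) = 0.012 + 0.055 + 0.023 + 0.113 + 0.064 = 0.267; P(Income=Q4 | Education=HS) = 0.113/0.267 = 0.423221.
Difference = -0.11620.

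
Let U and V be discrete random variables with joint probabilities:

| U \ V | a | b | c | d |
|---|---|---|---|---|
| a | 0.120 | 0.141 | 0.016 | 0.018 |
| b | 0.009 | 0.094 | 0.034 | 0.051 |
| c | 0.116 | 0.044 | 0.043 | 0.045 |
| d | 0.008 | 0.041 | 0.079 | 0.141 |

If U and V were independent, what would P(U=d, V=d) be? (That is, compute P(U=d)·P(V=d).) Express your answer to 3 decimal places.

P(U=d) = 0.008 + 0.041 + 0.079 + 0.141 = 0.269.
P(V=d) = 0.018 + 0.051 + 0.045 + 0.141 = 0.255.
Product: 0.269 × 0.255 = 0.069.

0.069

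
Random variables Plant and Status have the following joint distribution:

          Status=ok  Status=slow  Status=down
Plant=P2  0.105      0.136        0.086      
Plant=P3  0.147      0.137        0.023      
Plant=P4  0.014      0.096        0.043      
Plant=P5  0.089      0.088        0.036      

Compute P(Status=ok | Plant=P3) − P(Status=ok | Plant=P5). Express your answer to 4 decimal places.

P(Plant=P3) = 0.147 + 0.137 + 0.023 = 0.307; P(Status=ok | Plant=P3) = 0.147/0.307 = 0.47883.
P(Plant=P5) = 0.089 + 0.088 + 0.036 = 0.213; P(Status=ok | Plant=P5) = 0.089/0.213 = 0.41784.
Difference = 0.0610.

0.0610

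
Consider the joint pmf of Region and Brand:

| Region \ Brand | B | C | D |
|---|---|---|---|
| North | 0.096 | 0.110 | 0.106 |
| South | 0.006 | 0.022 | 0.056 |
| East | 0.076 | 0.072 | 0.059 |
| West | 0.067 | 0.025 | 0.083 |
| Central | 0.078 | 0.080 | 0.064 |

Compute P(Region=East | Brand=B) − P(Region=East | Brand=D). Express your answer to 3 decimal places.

0.075

P(Brand=B) = 0.096 + 0.006 + 0.076 + 0.067 + 0.078 = 0.323; P(Region=East | Brand=B) = 0.076/0.323 = 0.2353.
P(Brand=D) = 0.106 + 0.056 + 0.059 + 0.083 + 0.064 = 0.368; P(Region=East | Brand=D) = 0.059/0.368 = 0.1603.
Difference = 0.075.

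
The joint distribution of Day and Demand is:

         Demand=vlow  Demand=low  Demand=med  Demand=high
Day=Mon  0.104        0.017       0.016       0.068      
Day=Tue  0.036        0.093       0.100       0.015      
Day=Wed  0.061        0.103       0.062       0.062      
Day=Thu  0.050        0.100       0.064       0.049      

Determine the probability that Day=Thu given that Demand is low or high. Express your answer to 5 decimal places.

P(Demand=low) = 0.017 + 0.093 + 0.103 + 0.100 = 0.313.
P(Demand=high) = 0.068 + 0.015 + 0.062 + 0.049 = 0.194.
P(Demand ∈ {low, high}) = 0.313 + 0.194 = 0.507; P(Day=Thu, Demand ∈ {low, high}) = 0.100 + 0.049 = 0.149.
P(Day=Thu | Demand ∈ {low, high}) = 0.149/0.507 = 0.29389.

0.29389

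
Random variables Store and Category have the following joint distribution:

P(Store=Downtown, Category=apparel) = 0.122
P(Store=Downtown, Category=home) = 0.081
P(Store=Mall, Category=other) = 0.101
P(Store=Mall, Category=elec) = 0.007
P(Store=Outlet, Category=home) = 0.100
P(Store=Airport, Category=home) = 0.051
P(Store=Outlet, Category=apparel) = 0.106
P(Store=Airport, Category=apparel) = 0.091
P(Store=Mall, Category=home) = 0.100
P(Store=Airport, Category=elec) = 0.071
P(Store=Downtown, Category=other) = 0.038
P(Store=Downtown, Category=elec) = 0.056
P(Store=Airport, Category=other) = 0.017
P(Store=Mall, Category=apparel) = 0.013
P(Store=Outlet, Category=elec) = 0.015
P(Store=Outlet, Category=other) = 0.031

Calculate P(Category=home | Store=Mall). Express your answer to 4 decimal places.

P(Store=Mall) = 0.013 + 0.007 + 0.100 + 0.101 = 0.221.
P(Category=home | Store=Mall) = 0.100/0.221 = 0.4525.

0.4525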